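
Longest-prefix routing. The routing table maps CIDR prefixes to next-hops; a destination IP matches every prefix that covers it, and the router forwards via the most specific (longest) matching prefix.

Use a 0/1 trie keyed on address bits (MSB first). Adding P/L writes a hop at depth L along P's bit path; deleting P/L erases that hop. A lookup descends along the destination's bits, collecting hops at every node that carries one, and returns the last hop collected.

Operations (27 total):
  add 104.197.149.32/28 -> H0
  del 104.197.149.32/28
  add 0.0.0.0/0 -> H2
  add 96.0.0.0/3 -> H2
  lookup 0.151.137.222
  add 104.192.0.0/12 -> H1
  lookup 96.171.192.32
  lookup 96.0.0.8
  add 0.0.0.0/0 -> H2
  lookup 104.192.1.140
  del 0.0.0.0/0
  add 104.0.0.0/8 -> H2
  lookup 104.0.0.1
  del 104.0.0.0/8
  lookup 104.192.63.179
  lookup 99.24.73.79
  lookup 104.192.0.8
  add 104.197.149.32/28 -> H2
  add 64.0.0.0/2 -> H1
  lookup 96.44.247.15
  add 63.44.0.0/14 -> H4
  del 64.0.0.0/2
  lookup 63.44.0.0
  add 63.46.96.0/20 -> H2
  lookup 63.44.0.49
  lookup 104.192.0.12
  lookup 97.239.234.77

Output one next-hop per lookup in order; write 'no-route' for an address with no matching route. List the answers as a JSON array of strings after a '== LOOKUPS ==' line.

Process each operation:
  add 104.197.149.32/28 -> H0 at depth 28
  - 104.197.149.32/28 clear@28
  add 0.0.0.0/0 -> H2 at depth 0
  add 96.0.0.0/3 -> H2 at depth 3
  ? 0.151.137.222  path d0:H2→d1:-  best=H2
  add 104.192.0.0/12 -> H1 at depth 12
  ? 96.171.192.32  path d0:H2→d1:-→d2:-→d3:H2→d4:-  best=H2
  ? 96.0.0.8  path d0:H2→d1:-→d2:-→d3:H2→d4:-  best=H2
  add 0.0.0.0/0 -> H2 at depth 0
  ? 104.192.1.140  path d0:H2→d1:-→d2:-→d3:H2→d4:-→d5:-→d6:-→d7:-→d8:-→d9:-→d10:-→d11:-→d12:H1→d13:-  best=H1
  - 0.0.0.0/0 clear@0
  add 104.0.0.0/8 -> H2 at depth 8
  ? 104.0.0.1  path d0:-→d1:-→d2:-→d3:H2→d4:-→d5:-→d6:-→d7:-→d8:H2  best=H2
  - 104.0.0.0/8 clear@8
  ? 104.192.63.179  path d0:-→d1:-→d2:-→d3:H2→d4:-→d5:-→d6:-→d7:-→d8:-→d9:-→d10:-→d11:-→d12:H1→d13:-  best=H1
  ? 99.24.73.79  path d0:-→d1:-→d2:-→d3:H2→d4:-  best=H2
  ? 104.192.0.8  path d0:-→d1:-→d2:-→d3:H2→d4:-→d5:-→d6:-→d7:-→d8:-→d9:-→d10:-→d11:-→d12:H1→d13:-  best=H1
  add 104.197.149.32/28 -> H2 at depth 28
  add 64.0.0.0/2 -> H1 at depth 2
  ? 96.44.247.15  path d0:-→d1:-→d2:H1→d3:H2→d4:-  best=H2
  add 63.44.0.0/14 -> H4 at depth 14
  - 64.0.0.0/2 clear@2
  ? 63.44.0.0  path d0:-→d1:-→d2:-→d3:-→d4:-→d5:-→d6:-→d7:-→d8:-→d9:-→d10:-→d11:-→d12:-→d13:-→d14:H4  best=H4
  add 63.46.96.0/20 -> H2 at depth 20
  ? 63.44.0.49  path d0:-→d1:-→d2:-→d3:-→d4:-→d5:-→d6:-→d7:-→d8:-→d9:-→d10:-→d11:-→d12:-→d13:-→d14:H4  best=H4
  ? 104.192.0.12  path d0:-→d1:-→d2:-→d3:H2→d4:-→d5:-→d6:-→d7:-→d8:-→d9:-→d10:-→d11:-→d12:H1→d13:-  best=H1
  ? 97.239.234.77  path d0:-→d1:-→d2:-→d3:H2→d4:-  best=H2

== LOOKUPS ==
["H2","H2","H2","H1","H2","H1","H2","H1","H2","H4","H4","H1","H2"]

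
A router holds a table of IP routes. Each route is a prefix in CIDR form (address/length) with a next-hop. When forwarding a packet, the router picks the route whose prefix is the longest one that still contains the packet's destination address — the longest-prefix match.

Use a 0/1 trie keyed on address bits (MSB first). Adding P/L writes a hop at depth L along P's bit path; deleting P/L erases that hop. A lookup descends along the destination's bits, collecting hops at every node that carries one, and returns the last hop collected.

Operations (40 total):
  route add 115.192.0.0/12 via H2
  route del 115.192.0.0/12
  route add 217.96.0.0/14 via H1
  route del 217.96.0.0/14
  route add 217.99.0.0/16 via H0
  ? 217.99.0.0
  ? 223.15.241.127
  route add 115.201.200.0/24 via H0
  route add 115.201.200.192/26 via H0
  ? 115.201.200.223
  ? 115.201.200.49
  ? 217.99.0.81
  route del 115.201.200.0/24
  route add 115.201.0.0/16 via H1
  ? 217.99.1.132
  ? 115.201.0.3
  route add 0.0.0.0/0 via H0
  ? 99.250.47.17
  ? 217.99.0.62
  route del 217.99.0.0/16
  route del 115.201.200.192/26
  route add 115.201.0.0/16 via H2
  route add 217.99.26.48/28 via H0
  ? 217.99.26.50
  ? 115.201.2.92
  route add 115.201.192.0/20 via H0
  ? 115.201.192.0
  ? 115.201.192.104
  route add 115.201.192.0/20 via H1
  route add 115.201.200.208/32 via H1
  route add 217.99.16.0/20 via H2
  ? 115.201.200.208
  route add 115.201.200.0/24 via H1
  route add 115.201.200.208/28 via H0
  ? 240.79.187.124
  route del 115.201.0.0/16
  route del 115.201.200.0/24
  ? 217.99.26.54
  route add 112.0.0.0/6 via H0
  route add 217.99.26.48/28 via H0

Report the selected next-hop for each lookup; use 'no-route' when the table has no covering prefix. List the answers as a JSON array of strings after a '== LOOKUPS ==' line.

Process each operation:
  + 115.192.0.0/12 (H2) depth=12
  - 115.192.0.0/12 clear@12
  + 217.96.0.0/14 (H1) depth=14
  - 217.96.0.0/14 clear@14
  + 217.99.0.0/16 (H0) depth=16
  ? 217.99.0.0  path d0:-→d1:-→d2:-→d3:-→d4:-→d5:-→d6:-→d7:-→d8:-→d9:-→d10:-→d11:-→d12:-→d13:-→d14:-→d15:-→d16:H0  best=H0
  ? 223.15.241.127  path d0:-→d1:-→d2:-→d3:-→d4:-→d5:-  best=no-route
  + 115.201.200.0/24 (H0) depth=24
  + 115.201.200.192/26 (H0) depth=26
  ? 115.201.200.223  path d0:-→d1:-→d2:-→d3:-→d4:-→d5:-→d6:-→d7:-→d8:-→d9:-→d10:-→d11:-→d12:-→d13:-→d14:-→d15:-→d16:-→d17:-→d18:-→d19:-→d20:-→d21:-→d22:-→d23:-→d24:H0→d25:-→d26:H0  best=H0
  ? 115.201.200.49  path d0:-→d1:-→d2:-→d3:-→d4:-→d5:-→d6:-→d7:-→d8:-→d9:-→d10:-→d11:-→d12:-→d13:-→d14:-→d15:-→d16:-→d17:-→d18:-→d19:-→d20:-→d21:-→d22:-→d23:-→d24:H0  best=H0
  ? 217.99.0.81  path d0:-→d1:-→d2:-→d3:-→d4:-→d5:-→d6:-→d7:-→d8:-→d9:-→d10:-→d11:-→d12:-→d13:-→d14:-→d15:-→d16:H0  best=H0
  - 115.201.200.0/24 clear@24
  + 115.201.0.0/16 (H1) depth=16
  ? 217.99.1.132  path d0:-→d1:-→d2:-→d3:-→d4:-→d5:-→d6:-→d7:-→d8:-→d9:-→d10:-→d11:-→d12:-→d13:-→d14:-→d15:-→d16:H0  best=H0
  ? 115.201.0.3  path d0:-→d1:-→d2:-→d3:-→d4:-→d5:-→d6:-→d7:-→d8:-→d9:-→d10:-→d11:-→d12:-→d13:-→d14:-→d15:-→d16:H1  best=H1
  + 0.0.0.0/0 (H0) depth=0
  ? 99.250.47.17  path d0:H0→d1:-→d2:-→d3:-  best=H0
  ? 217.99.0.62  path d0:H0→d1:-→d2:-→d3:-→d4:-→d5:-→d6:-→d7:-→d8:-→d9:-→d10:-→d11:-→d12:-→d13:-→d14:-→d15:-→d16:H0  best=H0
  - 217.99.0.0/16 clear@16
  - 115.201.200.192/26 clear@26
  + 115.201.0.0/16 (H2) depth=16
  + 217.99.26.48/28 (H0) depth=28
  ? 217.99.26.50  path d0:H0→d1:-→d2:-→d3:-→d4:-→d5:-→d6:-→d7:-→d8:-→d9:-→d10:-→d11:-→d12:-→d13:-→d14:-→d15:-→d16:-→d17:-→d18:-→d19:-→d20:-→d21:-→d22:-→d23:-→d24:-→d25:-→d26:-→d27:-→d28:H0  best=H0
  ? 115.201.2.92  path d0:H0→d1:-→d2:-→d3:-→d4:-→d5:-→d6:-→d7:-→d8:-→d9:-→d10:-→d11:-→d12:-→d13:-→d14:-→d15:-→d16:H2  best=H2
  + 115.201.192.0/20 (H0) depth=20
  ? 115.201.192.0  path d0:H0→d1:-→d2:-→d3:-→d4:-→d5:-→d6:-→d7:-→d8:-→d9:-→d10:-→d11:-→d12:-→d13:-→d14:-→d15:-→d16:H2→d17:-→d18:-→d19:-→d20:H0  best=H0
  ? 115.201.192.104  path d0:H0→d1:-→d2:-→d3:-→d4:-→d5:-→d6:-→d7:-→d8:-→d9:-→d10:-→d11:-→d12:-→d13:-→d14:-→d15:-→d16:H2→d17:-→d18:-→d19:-→d20:H0  best=H0
  + 115.201.192.0/20 (H1) depth=20
  + 115.201.200.208/32 (H1) depth=32
  + 217.99.16.0/20 (H2) depth=20
  ? 115.201.200.208  path d0:H0→d1:-→d2:-→d3:-→d4:-→d5:-→d6:-→d7:-→d8:-→d9:-→d10:-→d11:-→d12:-→d13:-→d14:-→d15:-→d16:H2→d17:-→d18:-→d19:-→d20:H1→d21:-→d22:-→d23:-→d24:-→d25:-→d26:-→d27:-→d28:-→d29:-→d30:-→d31:-→d32:H1  best=H1
  + 115.201.200.0/24 (H1) depth=24
  + 115.201.200.208/28 (H0) depth=28
  ? 240.79.187.124  path d0:H0→d1:-→d2:-  best=H0
  - 115.201.0.0/16 clear@16
  - 115.201.200.0/24 clear@24
  ? 217.99.26.54  path d0:H0→d1:-→d2:-→d3:-→d4:-→d5:-→d6:-→d7:-→d8:-→d9:-→d10:-→d11:-→d12:-→d13:-→d14:-→d15:-→d16:-→d17:-→d18:-→d19:-→d20:H2→d21:-→d22:-→d23:-→d24:-→d25:-→d26:-→d27:-→d28:H0  best=H0
  + 112.0.0.0/6 (H0) depth=6
  + 217.99.26.48/28 (H0) depth=28

== LOOKUPS ==
["H0","no-route","H0","H0","H0","H0","H1","H0","H0","H0","H2","H0","H0","H1","H0","H0"]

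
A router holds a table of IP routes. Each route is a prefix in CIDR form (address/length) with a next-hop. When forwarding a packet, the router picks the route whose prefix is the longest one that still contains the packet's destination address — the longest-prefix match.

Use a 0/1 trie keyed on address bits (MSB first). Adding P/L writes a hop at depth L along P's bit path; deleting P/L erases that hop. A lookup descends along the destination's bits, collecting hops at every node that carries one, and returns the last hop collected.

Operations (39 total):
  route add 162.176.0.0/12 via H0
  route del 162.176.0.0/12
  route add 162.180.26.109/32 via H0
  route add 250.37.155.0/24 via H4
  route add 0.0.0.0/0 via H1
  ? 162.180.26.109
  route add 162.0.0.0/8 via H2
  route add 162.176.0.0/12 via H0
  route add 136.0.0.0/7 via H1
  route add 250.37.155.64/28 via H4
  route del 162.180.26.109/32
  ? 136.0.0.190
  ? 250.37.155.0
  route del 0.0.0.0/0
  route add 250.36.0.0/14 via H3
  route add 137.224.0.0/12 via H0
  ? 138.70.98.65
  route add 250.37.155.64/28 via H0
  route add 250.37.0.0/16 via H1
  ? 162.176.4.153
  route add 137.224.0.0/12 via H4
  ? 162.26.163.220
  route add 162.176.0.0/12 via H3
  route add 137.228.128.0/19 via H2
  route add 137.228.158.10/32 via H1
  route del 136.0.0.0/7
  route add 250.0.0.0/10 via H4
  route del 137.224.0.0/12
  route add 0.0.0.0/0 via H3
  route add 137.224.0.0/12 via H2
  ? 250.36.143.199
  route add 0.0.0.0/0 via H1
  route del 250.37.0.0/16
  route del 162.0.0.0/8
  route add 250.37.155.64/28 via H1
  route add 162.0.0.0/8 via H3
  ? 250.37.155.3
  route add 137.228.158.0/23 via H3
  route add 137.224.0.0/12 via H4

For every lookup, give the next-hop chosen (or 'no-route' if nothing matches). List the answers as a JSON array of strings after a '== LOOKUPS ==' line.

Process each operation:
  add 162.176.0.0/12 -> H0 at depth 12
  del 162.176.0.0/12 (clear depth 12)
  add 162.180.26.109/32 -> H0 at depth 32
  add 250.37.155.0/24 -> H4 at depth 24
  add 0.0.0.0/0 -> H1 at depth 0
  lookup 162.180.26.109: bits 10100010101101000001101001101101 walk d0:H1→d1:-→d2:-→d3:-→d4:-→d5:-→d6:-→d7:-→d8:-→d9:-→d10:-→d11:-→d12:-→d13:-→d14:-→d15:-→d16:-→d17:-→d18:-→d19:-→d20:-→d21:-→d22:-→d23:-→d24:-→d25:-→d26:-→d27:-→d28:-→d29:-→d30:-→d31:-→d32:H0 -> H0
  add 162.0.0.0/8 -> H2 at depth 8
  add 162.176.0.0/12 -> H0 at depth 12
  add 136.0.0.0/7 -> H1 at depth 7
  add 250.37.155.64/28 -> H4 at depth 28
  del 162.180.26.109/32 (clear depth 32)
  lookup 136.0.0.190: bits 1000100 walk d0:H1→d1:-→d2:-→d3:-→d4:-→d5:-→d6:-→d7:H1 -> H1
  lookup 250.37.155.0: bits 1111101000100101100110110 walk d0:H1→d1:-→d2:-→d3:-→d4:-→d5:-→d6:-→d7:-→d8:-→d9:-→d10:-→d11:-→d12:-→d13:-→d14:-→d15:-→d16:-→d17:-→d18:-→d19:-→d20:-→d21:-→d22:-→d23:-→d24:H4→d25:- -> H4
  del 0.0.0.0/0 (clear depth 0)
  add 250.36.0.0/14 -> H3 at depth 14
  add 137.224.0.0/12 -> H0 at depth 12
  lookup 138.70.98.65: bits 100010 walk d0:-→d1:-→d2:-→d3:-→d4:-→d5:-→d6:- -> no-route
  add 250.37.155.64/28 -> H0 at depth 28
  add 250.37.0.0/16 -> H1 at depth 16
  lookup 162.176.4.153: bits 1010001010110 walk d0:-→d1:-→d2:-→d3:-→d4:-→d5:-→d6:-→d7:-→d8:H2→d9:-→d10:-→d11:-→d12:H0→d13:- -> H0
  add 137.224.0.0/12 -> H4 at depth 12
  lookup 162.26.163.220: bits 10100010 walk d0:-→d1:-→d2:-→d3:-→d4:-→d5:-→d6:-→d7:-→d8:H2 -> H2
  add 162.176.0.0/12 -> H3 at depth 12
  add 137.228.128.0/19 -> H2 at depth 19
  add 137.228.158.10/32 -> H1 at depth 32
  del 136.0.0.0/7 (clear depth 7)
  add 250.0.0.0/10 -> H4 at depth 10
  del 137.224.0.0/12 (clear depth 12)
  add 0.0.0.0/0 -> H3 at depth 0
  add 137.224.0.0/12 -> H2 at depth 12
  lookup 250.36.143.199: bits 111110100010010 walk d0:H3→d1:-→d2:-→d3:-→d4:-→d5:-→d6:-→d7:-→d8:-→d9:-→d10:H4→d11:-→d12:-→d13:-→d14:H3→d15:- -> H3
  add 0.0.0.0/0 -> H1 at depth 0
  del 250.37.0.0/16 (clear depth 16)
  del 162.0.0.0/8 (clear depth 8)
  add 250.37.155.64/28 -> H1 at depth 28
  add 162.0.0.0/8 -> H3 at depth 8
  lookup 250.37.155.3: bits 1111101000100101100110110 walk d0:H1→d1:-→d2:-→d3:-→d4:-→d5:-→d6:-→d7:-→d8:-→d9:-→d10:H4→d11:-→d12:-→d13:-→d14:H3→d15:-→d16:-→d17:-→d18:-→d19:-→d20:-→d21:-→d22:-→d23:-→d24:H4→d25:- -> H4
  add 137.228.158.0/23 -> H3 at depth 23
  add 137.224.0.0/12 -> H4 at depth 12

== LOOKUPS ==
["H0","H1","H4","no-route","H0","H2","H3","H4"]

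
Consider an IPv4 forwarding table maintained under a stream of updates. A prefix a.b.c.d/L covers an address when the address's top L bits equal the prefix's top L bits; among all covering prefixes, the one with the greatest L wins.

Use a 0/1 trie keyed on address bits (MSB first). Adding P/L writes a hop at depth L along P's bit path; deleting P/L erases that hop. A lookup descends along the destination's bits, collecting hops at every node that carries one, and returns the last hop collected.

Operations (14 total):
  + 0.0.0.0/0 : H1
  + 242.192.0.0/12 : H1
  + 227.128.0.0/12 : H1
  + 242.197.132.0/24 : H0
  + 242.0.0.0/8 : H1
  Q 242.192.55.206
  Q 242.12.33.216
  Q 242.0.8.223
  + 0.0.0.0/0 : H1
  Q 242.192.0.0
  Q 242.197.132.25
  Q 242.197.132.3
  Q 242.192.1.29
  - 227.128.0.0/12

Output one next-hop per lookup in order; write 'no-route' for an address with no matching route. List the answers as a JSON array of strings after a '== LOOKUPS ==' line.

Apply in order:
  add 0.0.0.0/0 -> H1 at depth 0
  add 242.192.0.0/12 -> H1 at depth 12
  add 227.128.0.0/12 -> H1 at depth 12
  add 242.197.132.0/24 -> H0 at depth 24
  add 242.0.0.0/8 -> H1 at depth 8
  Q 242.192.55.206: descend 1111001011000 ; hops seen [H1,H1,H1] ; pick H1
  Q 242.12.33.216: descend 11110010 ; hops seen [H1,H1] ; pick H1
  Q 242.0.8.223: descend 11110010 ; hops seen [H1,H1] ; pick H1
  add 0.0.0.0/0 -> H1 at depth 0
  Q 242.192.0.0: descend 1111001011000 ; hops seen [H1,H1,H1] ; pick H1
  Q 242.197.132.25: descend 111100101100010110000100 ; hops seen [H1,H1,H1,H0] ; pick H0
  Q 242.197.132.3: descend 111100101100010110000100 ; hops seen [H1,H1,H1,H0] ; pick H0
  Q 242.192.1.29: descend 1111001011000 ; hops seen [H1,H1,H1] ; pick H1
  - 227.128.0.0/12 clear@12

== LOOKUPS ==
["H1","H1","H1","H1","H0","H0","H1"]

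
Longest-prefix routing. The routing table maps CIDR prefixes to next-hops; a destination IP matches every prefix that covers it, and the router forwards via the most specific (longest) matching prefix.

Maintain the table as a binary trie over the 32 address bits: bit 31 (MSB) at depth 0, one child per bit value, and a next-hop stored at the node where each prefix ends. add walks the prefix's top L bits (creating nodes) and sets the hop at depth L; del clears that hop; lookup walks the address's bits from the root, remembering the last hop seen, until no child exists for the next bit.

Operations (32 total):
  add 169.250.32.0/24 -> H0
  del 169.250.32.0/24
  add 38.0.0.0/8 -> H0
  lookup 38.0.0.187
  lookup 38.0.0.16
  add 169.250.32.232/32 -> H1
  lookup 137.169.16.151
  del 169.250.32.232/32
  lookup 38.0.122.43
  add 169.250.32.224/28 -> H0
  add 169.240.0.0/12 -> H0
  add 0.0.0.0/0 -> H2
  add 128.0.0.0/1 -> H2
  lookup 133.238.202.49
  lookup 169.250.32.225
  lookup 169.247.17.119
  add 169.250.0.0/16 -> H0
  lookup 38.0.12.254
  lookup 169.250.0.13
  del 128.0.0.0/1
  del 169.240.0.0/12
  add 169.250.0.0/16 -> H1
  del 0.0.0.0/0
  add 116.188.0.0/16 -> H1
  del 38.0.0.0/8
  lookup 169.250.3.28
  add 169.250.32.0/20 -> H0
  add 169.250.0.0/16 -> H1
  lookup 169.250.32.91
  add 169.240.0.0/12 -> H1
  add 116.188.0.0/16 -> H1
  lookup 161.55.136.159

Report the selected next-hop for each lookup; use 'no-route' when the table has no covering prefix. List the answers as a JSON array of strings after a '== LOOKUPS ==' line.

Apply in order:
  add 169.250.32.0/24 -> H0 at depth 24
  - 169.250.32.0/24 clear@24
  add 38.0.0.0/8 -> H0 at depth 8
  ? 38.0.0.187  path d0:-→d1:-→d2:-→d3:-→d4:-→d5:-→d6:-→d7:-→d8:H0  best=H0
  ? 38.0.0.16  path d0:-→d1:-→d2:-→d3:-→d4:-→d5:-→d6:-→d7:-→d8:H0  best=H0
  add 169.250.32.232/32 -> H1 at depth 32
  ? 137.169.16.151  path d0:-→d1:-→d2:-  best=no-route
  - 169.250.32.232/32 clear@32
  ? 38.0.122.43  path d0:-→d1:-→d2:-→d3:-→d4:-→d5:-→d6:-→d7:-→d8:H0  best=H0
  add 169.250.32.224/28 -> H0 at depth 28
  add 169.240.0.0/12 -> H0 at depth 12
  add 0.0.0.0/0 -> H2 at depth 0
  add 128.0.0.0/1 -> H2 at depth 1
  ? 133.238.202.49  path d0:H2→d1:H2→d2:-  best=H2
  ? 169.250.32.225  path d0:H2→d1:H2→d2:-→d3:-→d4:-→d5:-→d6:-→d7:-→d8:-→d9:-→d10:-→d11:-→d12:H0→d13:-→d14:-→d15:-→d16:-→d17:-→d18:-→d19:-→d20:-→d21:-→d22:-→d23:-→d24:-→d25:-→d26:-→d27:-→d28:H0  best=H0
  ? 169.247.17.119  path d0:H2→d1:H2→d2:-→d3:-→d4:-→d5:-→d6:-→d7:-→d8:-→d9:-→d10:-→d11:-→d12:H0  best=H0
  add 169.250.0.0/16 -> H0 at depth 16
  ? 38.0.12.254  path d0:H2→d1:-→d2:-→d3:-→d4:-→d5:-→d6:-→d7:-→d8:H0  best=H0
  ? 169.250.0.13  path d0:H2→d1:H2→d2:-→d3:-→d4:-→d5:-→d6:-→d7:-→d8:-→d9:-→d10:-→d11:-→d12:H0→d13:-→d14:-→d15:-→d16:H0→d17:-→d18:-  best=H0
  - 128.0.0.0/1 clear@1
  - 169.240.0.0/12 clear@12
  add 169.250.0.0/16 -> H1 at depth 16
  - 0.0.0.0/0 clear@0
  add 116.188.0.0/16 -> H1 at depth 16
  - 38.0.0.0/8 clear@8
  ? 169.250.3.28  path d0:-→d1:-→d2:-→d3:-→d4:-→d5:-→d6:-→d7:-→d8:-→d9:-→d10:-→d11:-→d12:-→d13:-→d14:-→d15:-→d16:H1→d17:-→d18:-  best=H1
  add 169.250.32.0/20 -> H0 at depth 20
  add 169.250.0.0/16 -> H1 at depth 16
  ? 169.250.32.91  path d0:-→d1:-→d2:-→d3:-→d4:-→d5:-→d6:-→d7:-→d8:-→d9:-→d10:-→d11:-→d12:-→d13:-→d14:-→d15:-→d16:H1→d17:-→d18:-→d19:-→d20:H0→d21:-→d22:-→d23:-→d24:-  best=H0
  add 169.240.0.0/12 -> H1 at depth 12
  add 116.188.0.0/16 -> H1 at depth 16
  ? 161.55.136.159  path d0:-→d1:-→d2:-→d3:-→d4:-  best=no-route

== LOOKUPS ==
["H0","H0","no-route","H0","H2","H0","H0","H0","H0","H1","H0","no-route"]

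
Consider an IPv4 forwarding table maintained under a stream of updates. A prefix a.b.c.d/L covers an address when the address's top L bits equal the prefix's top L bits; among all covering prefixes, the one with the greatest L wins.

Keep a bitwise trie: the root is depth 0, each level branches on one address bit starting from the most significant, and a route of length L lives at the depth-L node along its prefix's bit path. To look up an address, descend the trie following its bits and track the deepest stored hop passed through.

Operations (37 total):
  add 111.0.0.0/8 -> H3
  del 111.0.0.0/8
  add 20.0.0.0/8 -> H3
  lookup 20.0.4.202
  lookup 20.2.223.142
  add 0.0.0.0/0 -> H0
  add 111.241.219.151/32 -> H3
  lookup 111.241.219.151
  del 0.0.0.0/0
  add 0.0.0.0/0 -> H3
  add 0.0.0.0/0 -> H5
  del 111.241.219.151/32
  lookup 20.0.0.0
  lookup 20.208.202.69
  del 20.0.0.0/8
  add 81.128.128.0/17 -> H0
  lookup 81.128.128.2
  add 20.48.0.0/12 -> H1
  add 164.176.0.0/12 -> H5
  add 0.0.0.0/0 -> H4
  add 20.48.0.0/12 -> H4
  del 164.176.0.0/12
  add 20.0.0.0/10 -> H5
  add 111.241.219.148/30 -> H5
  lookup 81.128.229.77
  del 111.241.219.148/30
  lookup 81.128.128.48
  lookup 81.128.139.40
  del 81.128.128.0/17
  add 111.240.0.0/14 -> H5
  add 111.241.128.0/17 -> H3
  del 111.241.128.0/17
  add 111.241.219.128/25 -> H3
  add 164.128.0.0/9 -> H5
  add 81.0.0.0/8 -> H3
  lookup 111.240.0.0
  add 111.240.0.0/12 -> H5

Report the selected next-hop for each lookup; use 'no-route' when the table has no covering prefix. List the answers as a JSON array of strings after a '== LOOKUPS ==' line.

Trace:
  add 111.0.0.0/8 -> H3 at depth 8
  del 111.0.0.0/8 (clear depth 8)
  add 20.0.0.0/8 -> H3 at depth 8
  ? 20.0.4.202  path d0:-→d1:-→d2:-→d3:-→d4:-→d5:-→d6:-→d7:-→d8:H3  best=H3
  ? 20.2.223.142  path d0:-→d1:-→d2:-→d3:-→d4:-→d5:-→d6:-→d7:-→d8:H3  best=H3
  add 0.0.0.0/0 -> H0 at depth 0
  add 111.241.219.151/32 -> H3 at depth 32
  ? 111.241.219.151  path d0:H0→d1:-→d2:-→d3:-→d4:-→d5:-→d6:-→d7:-→d8:-→d9:-→d10:-→d11:-→d12:-→d13:-→d14:-→d15:-→d16:-→d17:-→d18:-→d19:-→d20:-→d21:-→d22:-→d23:-→d24:-→d25:-→d26:-→d27:-→d28:-→d29:-→d30:-→d31:-→d32:H3  best=H3
  del 0.0.0.0/0 (clear depth 0)
  add 0.0.0.0/0 -> H3 at depth 0
  add 0.0.0.0/0 -> H5 at depth 0
  del 111.241.219.151/32 (clear depth 32)
  ? 20.0.0.0  path d0:H5→d1:-→d2:-→d3:-→d4:-→d5:-→d6:-→d7:-→d8:H3  best=H3
  ? 20.208.202.69  path d0:H5→d1:-→d2:-→d3:-→d4:-→d5:-→d6:-→d7:-→d8:H3  best=H3
  del 20.0.0.0/8 (clear depth 8)
  add 81.128.128.0/17 -> H0 at depth 17
  ? 81.128.128.2  path d0:H5→d1:-→d2:-→d3:-→d4:-→d5:-→d6:-→d7:-→d8:-→d9:-→d10:-→d11:-→d12:-→d13:-→d14:-→d15:-→d16:-→d17:H0  best=H0
  add 20.48.0.0/12 -> H1 at depth 12
  add 164.176.0.0/12 -> H5 at depth 12
  add 0.0.0.0/0 -> H4 at depth 0
  add 20.48.0.0/12 -> H4 at depth 12
  del 164.176.0.0/12 (clear depth 12)
  add 20.0.0.0/10 -> H5 at depth 10
  add 111.241.219.148/30 -> H5 at depth 30
  ? 81.128.229.77  path d0:H4→d1:-→d2:-→d3:-→d4:-→d5:-→d6:-→d7:-→d8:-→d9:-→d10:-→d11:-→d12:-→d13:-→d14:-→d15:-→d16:-→d17:H0  best=H0
  del 111.241.219.148/30 (clear depth 30)
  ? 81.128.128.48  path d0:H4→d1:-→d2:-→d3:-→d4:-→d5:-→d6:-→d7:-→d8:-→d9:-→d10:-→d11:-→d12:-→d13:-→d14:-→d15:-→d16:-→d17:H0  best=H0
  ? 81.128.139.40  path d0:H4→d1:-→d2:-→d3:-→d4:-→d5:-→d6:-→d7:-→d8:-→d9:-→d10:-→d11:-→d12:-→d13:-→d14:-→d15:-→d16:-→d17:H0  best=H0
  del 81.128.128.0/17 (clear depth 17)
  add 111.240.0.0/14 -> H5 at depth 14
  add 111.241.128.0/17 -> H3 at depth 17
  del 111.241.128.0/17 (clear depth 17)
  add 111.241.219.128/25 -> H3 at depth 25
  add 164.128.0.0/9 -> H5 at depth 9
  add 81.0.0.0/8 -> H3 at depth 8
  ? 111.240.0.0  path d0:H4→d1:-→d2:-→d3:-→d4:-→d5:-→d6:-→d7:-→d8:-→d9:-→d10:-→d11:-→d12:-→d13:-→d14:H5→d15:-  best=H5
  add 111.240.0.0/12 -> H5 at depth 12

== LOOKUPS ==
["H3","H3","H3","H3","H3","H0","H0","H0","H0","H5"]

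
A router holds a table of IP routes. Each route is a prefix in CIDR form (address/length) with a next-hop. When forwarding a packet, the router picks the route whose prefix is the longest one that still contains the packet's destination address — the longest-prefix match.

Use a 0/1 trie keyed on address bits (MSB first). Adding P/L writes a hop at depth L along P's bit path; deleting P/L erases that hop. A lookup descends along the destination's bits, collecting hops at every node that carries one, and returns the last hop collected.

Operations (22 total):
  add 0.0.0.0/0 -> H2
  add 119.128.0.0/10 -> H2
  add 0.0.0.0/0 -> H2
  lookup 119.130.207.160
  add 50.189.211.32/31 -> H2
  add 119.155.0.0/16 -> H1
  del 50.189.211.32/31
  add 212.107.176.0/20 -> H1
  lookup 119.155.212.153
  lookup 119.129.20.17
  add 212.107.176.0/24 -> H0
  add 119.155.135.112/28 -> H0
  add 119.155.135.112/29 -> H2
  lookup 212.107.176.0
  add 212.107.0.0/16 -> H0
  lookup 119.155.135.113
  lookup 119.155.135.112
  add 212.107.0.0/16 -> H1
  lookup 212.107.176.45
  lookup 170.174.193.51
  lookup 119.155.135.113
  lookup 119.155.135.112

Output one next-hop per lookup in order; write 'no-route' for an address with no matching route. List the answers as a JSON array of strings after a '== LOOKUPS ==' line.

Apply in order:
  + 0.0.0.0/0 (H2) depth=0
  + 119.128.0.0/10 (H2) depth=10
  + 0.0.0.0/0 (H2) depth=0
  lookup 119.130.207.160: bits 0111011110 walk d0:H2→d1:-→d2:-→d3:-→d4:-→d5:-→d6:-→d7:-→d8:-→d9:-→d10:H2 -> H2
  + 50.189.211.32/31 (H2) depth=31
  + 119.155.0.0/16 (H1) depth=16
  del 50.189.211.32/31 (clear depth 31)
  + 212.107.176.0/20 (H1) depth=20
  lookup 119.155.212.153: bits 0111011110011011 walk d0:H2→d1:-→d2:-→d3:-→d4:-→d5:-→d6:-→d7:-→d8:-→d9:-→d10:H2→d11:-→d12:-→d13:-→d14:-→d15:-→d16:H1 -> H1
  lookup 119.129.20.17: bits 01110111100 walk d0:H2→d1:-→d2:-→d3:-→d4:-→d5:-→d6:-→d7:-→d8:-→d9:-→d10:H2→d11:- -> H2
  + 212.107.176.0/24 (H0) depth=24
  + 119.155.135.112/28 (H0) depth=28
  + 119.155.135.112/29 (H2) depth=29
  lookup 212.107.176.0: bits 110101000110101110110000 walk d0:H2→d1:-→d2:-→d3:-→d4:-→d5:-→d6:-→d7:-→d8:-→d9:-→d10:-→d11:-→d12:-→d13:-→d14:-→d15:-→d16:-→d17:-→d18:-→d19:-→d20:H1→d21:-→d22:-→d23:-→d24:H0 -> H0
  + 212.107.0.0/16 (H0) depth=16
  lookup 119.155.135.113: bits 01110111100110111000011101110 walk d0:H2→d1:-→d2:-→d3:-→d4:-→d5:-→d6:-→d7:-→d8:-→d9:-→d10:H2→d11:-→d12:-→d13:-→d14:-→d15:-→d16:H1→d17:-→d18:-→d19:-→d20:-→d21:-→d22:-→d23:-→d24:-→d25:-→d26:-→d27:-→d28:H0→d29:H2 -> H2
  lookup 119.155.135.112: bits 01110111100110111000011101110 walk d0:H2→d1:-→d2:-→d3:-→d4:-→d5:-→d6:-→d7:-→d8:-→d9:-→d10:H2→d11:-→d12:-→d13:-→d14:-→d15:-→d16:H1→d17:-→d18:-→d19:-→d20:-→d21:-→d22:-→d23:-→d24:-→d25:-→d26:-→d27:-→d28:H0→d29:H2 -> H2
  + 212.107.0.0/16 (H1) depth=16
  lookup 212.107.176.45: bits 110101000110101110110000 walk d0:H2→d1:-→d2:-→d3:-→d4:-→d5:-→d6:-→d7:-→d8:-→d9:-→d10:-→d11:-→d12:-→d13:-→d14:-→d15:-→d16:H1→d17:-→d18:-→d19:-→d20:H1→d21:-→d22:-→d23:-→d24:H0 -> H0
  lookup 170.174.193.51: bits 1 walk d0:H2→d1:- -> H2
  lookup 119.155.135.113: bits 01110111100110111000011101110 walk d0:H2→d1:-→d2:-→d3:-→d4:-→d5:-→d6:-→d7:-→d8:-→d9:-→d10:H2→d11:-→d12:-→d13:-→d14:-→d15:-→d16:H1→d17:-→d18:-→d19:-→d20:-→d21:-→d22:-→d23:-→d24:-→d25:-→d26:-→d27:-→d28:H0→d29:H2 -> H2
  lookup 119.155.135.112: bits 01110111100110111000011101110 walk d0:H2→d1:-→d2:-→d3:-→d4:-→d5:-→d6:-→d7:-→d8:-→d9:-→d10:H2→d11:-→d12:-→d13:-→d14:-→d15:-→d16:H1→d17:-→d18:-→d19:-→d20:-→d21:-→d22:-→d23:-→d24:-→d25:-→d26:-→d27:-→d28:H0→d29:H2 -> H2

== LOOKUPS ==
["H2","H1","H2","H0","H2","H2","H0","H2","H2","H2"]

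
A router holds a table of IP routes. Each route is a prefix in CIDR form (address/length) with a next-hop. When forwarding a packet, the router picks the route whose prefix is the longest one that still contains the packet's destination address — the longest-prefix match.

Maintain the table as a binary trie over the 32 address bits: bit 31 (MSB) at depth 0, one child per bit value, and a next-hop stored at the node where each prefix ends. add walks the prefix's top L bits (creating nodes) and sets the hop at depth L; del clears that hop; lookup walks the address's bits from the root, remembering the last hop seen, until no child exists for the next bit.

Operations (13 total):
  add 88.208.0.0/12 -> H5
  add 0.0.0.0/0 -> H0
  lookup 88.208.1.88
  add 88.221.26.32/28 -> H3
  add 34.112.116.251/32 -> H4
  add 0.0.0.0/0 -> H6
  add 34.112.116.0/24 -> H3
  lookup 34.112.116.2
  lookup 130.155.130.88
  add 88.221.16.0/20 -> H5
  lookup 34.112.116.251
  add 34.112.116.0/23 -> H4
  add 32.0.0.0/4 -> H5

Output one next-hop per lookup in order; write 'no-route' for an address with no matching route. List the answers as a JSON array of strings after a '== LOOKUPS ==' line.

Apply in order:
  + 88.208.0.0/12 (H5) depth=12
  + 0.0.0.0/0 (H0) depth=0
  Q 88.208.1.88: descend 010110001101 ; hops seen [H0,H5] ; pick H5
  + 88.221.26.32/28 (H3) depth=28
  + 34.112.116.251/32 (H4) depth=32
  + 0.0.0.0/0 (H6) depth=0
  + 34.112.116.0/24 (H3) depth=24
  Q 34.112.116.2: descend 001000100111000001110100 ; hops seen [H6,H3] ; pick H3
  Q 130.155.130.88: descend ε ; hops seen [H6] ; pick H6
  + 88.221.16.0/20 (H5) depth=20
  Q 34.112.116.251: descend 00100010011100000111010011111011 ; hops seen [H6,H3,H4] ; pick H4
  + 34.112.116.0/23 (H4) depth=23
  + 32.0.0.0/4 (H5) depth=4

== LOOKUPS ==
["H5","H3","H6","H4"]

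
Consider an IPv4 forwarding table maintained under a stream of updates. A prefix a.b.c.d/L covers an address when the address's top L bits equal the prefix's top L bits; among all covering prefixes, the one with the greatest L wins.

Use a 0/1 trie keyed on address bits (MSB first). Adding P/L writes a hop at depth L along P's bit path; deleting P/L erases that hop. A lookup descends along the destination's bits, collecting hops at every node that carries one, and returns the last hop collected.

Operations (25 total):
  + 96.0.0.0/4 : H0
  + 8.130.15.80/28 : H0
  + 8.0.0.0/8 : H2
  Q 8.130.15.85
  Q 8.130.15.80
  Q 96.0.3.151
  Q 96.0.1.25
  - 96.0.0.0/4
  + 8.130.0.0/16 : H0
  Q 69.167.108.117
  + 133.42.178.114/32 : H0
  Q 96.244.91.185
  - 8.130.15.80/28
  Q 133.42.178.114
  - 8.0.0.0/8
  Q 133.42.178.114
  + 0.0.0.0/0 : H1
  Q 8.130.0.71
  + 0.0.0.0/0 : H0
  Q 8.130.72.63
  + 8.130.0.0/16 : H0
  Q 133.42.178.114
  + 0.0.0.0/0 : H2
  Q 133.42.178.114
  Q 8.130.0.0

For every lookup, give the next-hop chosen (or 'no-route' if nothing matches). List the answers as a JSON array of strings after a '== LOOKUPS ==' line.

Trace:
  add 96.0.0.0/4 -> H0 at depth 4
  add 8.130.15.80/28 -> H0 at depth 28
  add 8.0.0.0/8 -> H2 at depth 8
  ? 8.130.15.85  path d0:-→d1:-→d2:-→d3:-→d4:-→d5:-→d6:-→d7:-→d8:H2→d9:-→d10:-→d11:-→d12:-→d13:-→d14:-→d15:-→d16:-→d17:-→d18:-→d19:-→d20:-→d21:-→d22:-→d23:-→d24:-→d25:-→d26:-→d27:-→d28:H0  best=H0
  ? 8.130.15.80  path d0:-→d1:-→d2:-→d3:-→d4:-→d5:-→d6:-→d7:-→d8:H2→d9:-→d10:-→d11:-→d12:-→d13:-→d14:-→d15:-→d16:-→d17:-→d18:-→d19:-→d20:-→d21:-→d22:-→d23:-→d24:-→d25:-→d26:-→d27:-→d28:H0  best=H0
  ? 96.0.3.151  path d0:-→d1:-→d2:-→d3:-→d4:H0  best=H0
  ? 96.0.1.25  path d0:-→d1:-→d2:-→d3:-→d4:H0  best=H0
  - 96.0.0.0/4 clear@4
  add 8.130.0.0/16 -> H0 at depth 16
  ? 69.167.108.117  path d0:-→d1:-→d2:-  best=no-route
  add 133.42.178.114/32 -> H0 at depth 32
  ? 96.244.91.185  path d0:-→d1:-→d2:-→d3:-→d4:-  best=no-route
  - 8.130.15.80/28 clear@28
  ? 133.42.178.114  path d0:-→d1:-→d2:-→d3:-→d4:-→d5:-→d6:-→d7:-→d8:-→d9:-→d10:-→d11:-→d12:-→d13:-→d14:-→d15:-→d16:-→d17:-→d18:-→d19:-→d20:-→d21:-→d22:-→d23:-→d24:-→d25:-→d26:-→d27:-→d28:-→d29:-→d30:-→d31:-→d32:H0  best=H0
  - 8.0.0.0/8 clear@8
  ? 133.42.178.114  path d0:-→d1:-→d2:-→d3:-→d4:-→d5:-→d6:-→d7:-→d8:-→d9:-→d10:-→d11:-→d12:-→d13:-→d14:-→d15:-→d16:-→d17:-→d18:-→d19:-→d20:-→d21:-→d22:-→d23:-→d24:-→d25:-→d26:-→d27:-→d28:-→d29:-→d30:-→d31:-→d32:H0  best=H0
  add 0.0.0.0/0 -> H1 at depth 0
  ? 8.130.0.71  path d0:H1→d1:-→d2:-→d3:-→d4:-→d5:-→d6:-→d7:-→d8:-→d9:-→d10:-→d11:-→d12:-→d13:-→d14:-→d15:-→d16:H0→d17:-→d18:-→d19:-→d20:-  best=H0
  add 0.0.0.0/0 -> H0 at depth 0
  ? 8.130.72.63  path d0:H0→d1:-→d2:-→d3:-→d4:-→d5:-→d6:-→d7:-→d8:-→d9:-→d10:-→d11:-→d12:-→d13:-→d14:-→d15:-→d16:H0→d17:-  best=H0
  add 8.130.0.0/16 -> H0 at depth 16
  ? 133.42.178.114  path d0:H0→d1:-→d2:-→d3:-→d4:-→d5:-→d6:-→d7:-→d8:-→d9:-→d10:-→d11:-→d12:-→d13:-→d14:-→d15:-→d16:-→d17:-→d18:-→d19:-→d20:-→d21:-→d22:-→d23:-→d24:-→d25:-→d26:-→d27:-→d28:-→d29:-→d30:-→d31:-→d32:H0  best=H0
  add 0.0.0.0/0 -> H2 at depth 0
  ? 133.42.178.114  path d0:H2→d1:-→d2:-→d3:-→d4:-→d5:-→d6:-→d7:-→d8:-→d9:-→d10:-→d11:-→d12:-→d13:-→d14:-→d15:-→d16:-→d17:-→d18:-→d19:-→d20:-→d21:-→d22:-→d23:-→d24:-→d25:-→d26:-→d27:-→d28:-→d29:-→d30:-→d31:-→d32:H0  best=H0
  ? 8.130.0.0  path d0:H2→d1:-→d2:-→d3:-→d4:-→d5:-→d6:-→d7:-→d8:-→d9:-→d10:-→d11:-→d12:-→d13:-→d14:-→d15:-→d16:H0→d17:-→d18:-→d19:-→d20:-  best=H0

== LOOKUPS ==
["H0","H0","H0","H0","no-route","no-route","H0","H0","H0","H0","H0","H0","H0"]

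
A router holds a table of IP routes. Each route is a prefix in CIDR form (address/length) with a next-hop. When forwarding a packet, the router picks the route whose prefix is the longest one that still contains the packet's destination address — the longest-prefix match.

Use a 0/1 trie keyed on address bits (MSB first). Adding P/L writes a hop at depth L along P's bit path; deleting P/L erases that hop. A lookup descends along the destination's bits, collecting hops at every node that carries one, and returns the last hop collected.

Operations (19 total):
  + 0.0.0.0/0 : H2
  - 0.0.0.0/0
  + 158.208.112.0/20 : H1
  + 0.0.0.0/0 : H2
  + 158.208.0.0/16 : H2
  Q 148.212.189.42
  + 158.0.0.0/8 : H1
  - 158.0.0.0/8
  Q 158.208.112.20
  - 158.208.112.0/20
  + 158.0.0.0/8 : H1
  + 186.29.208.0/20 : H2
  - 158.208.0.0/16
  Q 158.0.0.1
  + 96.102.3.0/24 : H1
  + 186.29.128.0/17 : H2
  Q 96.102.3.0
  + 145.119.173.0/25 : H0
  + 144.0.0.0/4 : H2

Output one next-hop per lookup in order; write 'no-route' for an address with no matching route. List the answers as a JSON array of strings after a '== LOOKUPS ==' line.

Process each operation:
  add 0.0.0.0/0 -> H2 at depth 0
  del 0.0.0.0/0 (clear depth 0)
  add 158.208.112.0/20 -> H1 at depth 20
  add 0.0.0.0/0 -> H2 at depth 0
  add 158.208.0.0/16 -> H2 at depth 16
  Q 148.212.189.42: descend 1001 ; hops seen [H2] ; pick H2
  add 158.0.0.0/8 -> H1 at depth 8
  del 158.0.0.0/8 (clear depth 8)
  Q 158.208.112.20: descend 10011110110100000111 ; hops seen [H2,H2,H1] ; pick H1
  del 158.208.112.0/20 (clear depth 20)
  add 158.0.0.0/8 -> H1 at depth 8
  add 186.29.208.0/20 -> H2 at depth 20
  del 158.208.0.0/16 (clear depth 16)
  Q 158.0.0.1: descend 10011110 ; hops seen [H2,H1] ; pick H1
  add 96.102.3.0/24 -> H1 at depth 24
  add 186.29.128.0/17 -> H2 at depth 17
  Q 96.102.3.0: descend 011000000110011000000011 ; hops seen [H2,H1] ; pick H1
  add 145.119.173.0/25 -> H0 at depth 25
  add 144.0.0.0/4 -> H2 at depth 4

== LOOKUPS ==
["H2","H1","H1","H1"]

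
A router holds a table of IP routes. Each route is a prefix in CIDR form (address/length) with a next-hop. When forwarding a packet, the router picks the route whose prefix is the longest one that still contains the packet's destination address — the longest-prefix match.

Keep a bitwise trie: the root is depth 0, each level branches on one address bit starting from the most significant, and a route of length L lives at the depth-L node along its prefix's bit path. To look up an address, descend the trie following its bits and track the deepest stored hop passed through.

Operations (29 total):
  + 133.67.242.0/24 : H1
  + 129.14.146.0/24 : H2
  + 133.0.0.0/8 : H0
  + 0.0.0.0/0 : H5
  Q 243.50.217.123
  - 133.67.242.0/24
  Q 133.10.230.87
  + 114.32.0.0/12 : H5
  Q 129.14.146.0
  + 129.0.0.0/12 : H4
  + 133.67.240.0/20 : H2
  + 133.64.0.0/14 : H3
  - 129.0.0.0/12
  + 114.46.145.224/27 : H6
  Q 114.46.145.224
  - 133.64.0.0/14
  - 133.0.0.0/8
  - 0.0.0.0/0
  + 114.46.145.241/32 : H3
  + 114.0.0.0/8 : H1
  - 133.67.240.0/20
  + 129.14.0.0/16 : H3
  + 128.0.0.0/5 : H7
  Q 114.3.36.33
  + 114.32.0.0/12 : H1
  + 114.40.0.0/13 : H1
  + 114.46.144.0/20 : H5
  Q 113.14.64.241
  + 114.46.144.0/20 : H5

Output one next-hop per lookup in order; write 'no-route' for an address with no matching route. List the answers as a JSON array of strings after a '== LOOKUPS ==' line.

Trace:
  add 133.67.242.0/24 -> H1 at depth 24
  add 129.14.146.0/24 -> H2 at depth 24
  add 133.0.0.0/8 -> H0 at depth 8
  add 0.0.0.0/0 -> H5 at depth 0
  ? 243.50.217.123  path d0:H5→d1:-  best=H5
  - 133.67.242.0/24 clear@24
  ? 133.10.230.87  path d0:H5→d1:-→d2:-→d3:-→d4:-→d5:-→d6:-→d7:-→d8:H0→d9:-  best=H0
  add 114.32.0.0/12 -> H5 at depth 12
  ? 129.14.146.0  path d0:H5→d1:-→d2:-→d3:-→d4:-→d5:-→d6:-→d7:-→d8:-→d9:-→d10:-→d11:-→d12:-→d13:-→d14:-→d15:-→d16:-→d17:-→d18:-→d19:-→d20:-→d21:-→d22:-→d23:-→d24:H2  best=H2
  add 129.0.0.0/12 -> H4 at depth 12
  add 133.67.240.0/20 -> H2 at depth 20
  add 133.64.0.0/14 -> H3 at depth 14
  - 129.0.0.0/12 clear@12
  add 114.46.145.224/27 -> H6 at depth 27
  ? 114.46.145.224  path d0:H5→d1:-→d2:-→d3:-→d4:-→d5:-→d6:-→d7:-→d8:-→d9:-→d10:-→d11:-→d12:H5→d13:-→d14:-→d15:-→d16:-→d17:-→d18:-→d19:-→d20:-→d21:-→d22:-→d23:-→d24:-→d25:-→d26:-→d27:H6  best=H6
  - 133.64.0.0/14 clear@14
  - 133.0.0.0/8 clear@8
  - 0.0.0.0/0 clear@0
  add 114.46.145.241/32 -> H3 at depth 32
  add 114.0.0.0/8 -> H1 at depth 8
  - 133.67.240.0/20 clear@20
  add 129.14.0.0/16 -> H3 at depth 16
  add 128.0.0.0/5 -> H7 at depth 5
  ? 114.3.36.33  path d0:-→d1:-→d2:-→d3:-→d4:-→d5:-→d6:-→d7:-→d8:H1→d9:-→d10:-  best=H1
  add 114.32.0.0/12 -> H1 at depth 12
  add 114.40.0.0/13 -> H1 at depth 13
  add 114.46.144.0/20 -> H5 at depth 20
  ? 113.14.64.241  path d0:-→d1:-→d2:-→d3:-→d4:-→d5:-→d6:-  best=no-route
  add 114.46.144.0/20 -> H5 at depth 20

== LOOKUPS ==
["H5","H0","H2","H6","H1","no-route"]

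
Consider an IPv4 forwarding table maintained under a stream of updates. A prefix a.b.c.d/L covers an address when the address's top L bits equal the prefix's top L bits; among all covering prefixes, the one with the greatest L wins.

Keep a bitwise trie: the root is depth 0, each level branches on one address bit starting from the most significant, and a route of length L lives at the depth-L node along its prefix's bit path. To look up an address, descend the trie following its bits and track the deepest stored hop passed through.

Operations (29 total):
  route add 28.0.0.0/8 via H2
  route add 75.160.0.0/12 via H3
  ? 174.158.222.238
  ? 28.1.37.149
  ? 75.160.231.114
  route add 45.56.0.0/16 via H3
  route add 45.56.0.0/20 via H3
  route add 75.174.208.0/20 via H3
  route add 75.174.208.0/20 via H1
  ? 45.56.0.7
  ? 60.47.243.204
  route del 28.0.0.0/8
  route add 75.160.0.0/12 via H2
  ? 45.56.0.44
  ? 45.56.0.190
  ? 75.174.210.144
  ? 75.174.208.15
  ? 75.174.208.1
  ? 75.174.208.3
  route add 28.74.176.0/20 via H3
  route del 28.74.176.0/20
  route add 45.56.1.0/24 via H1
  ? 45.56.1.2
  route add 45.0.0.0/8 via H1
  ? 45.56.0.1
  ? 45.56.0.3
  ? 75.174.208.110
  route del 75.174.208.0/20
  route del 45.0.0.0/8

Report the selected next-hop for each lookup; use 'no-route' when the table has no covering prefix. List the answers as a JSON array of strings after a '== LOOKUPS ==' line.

Apply in order:
  + 28.0.0.0/8 (H2) depth=8
  + 75.160.0.0/12 (H3) depth=12
  ? 174.158.222.238  path d0:-  best=no-route
  ? 28.1.37.149  path d0:-→d1:-→d2:-→d3:-→d4:-→d5:-→d6:-→d7:-→d8:H2  best=H2
  ? 75.160.231.114  path d0:-→d1:-→d2:-→d3:-→d4:-→d5:-→d6:-→d7:-→d8:-→d9:-→d10:-→d11:-→d12:H3  best=H3
  + 45.56.0.0/16 (H3) depth=16
  + 45.56.0.0/20 (H3) depth=20
  + 75.174.208.0/20 (H3) depth=20
  + 75.174.208.0/20 (H1) depth=20
  ? 45.56.0.7  path d0:-→d1:-→d2:-→d3:-→d4:-→d5:-→d6:-→d7:-→d8:-→d9:-→d10:-→d11:-→d12:-→d13:-→d14:-→d15:-→d16:H3→d17:-→d18:-→d19:-→d20:H3  best=H3
  ? 60.47.243.204  path d0:-→d1:-→d2:-→d3:-  best=no-route
  del 28.0.0.0/8 (clear depth 8)
  + 75.160.0.0/12 (H2) depth=12
  ? 45.56.0.44  path d0:-→d1:-→d2:-→d3:-→d4:-→d5:-→d6:-→d7:-→d8:-→d9:-→d10:-→d11:-→d12:-→d13:-→d14:-→d15:-→d16:H3→d17:-→d18:-→d19:-→d20:H3  best=H3
  ? 45.56.0.190  path d0:-→d1:-→d2:-→d3:-→d4:-→d5:-→d6:-→d7:-→d8:-→d9:-→d10:-→d11:-→d12:-→d13:-→d14:-→d15:-→d16:H3→d17:-→d18:-→d19:-→d20:H3  best=H3
  ? 75.174.210.144  path d0:-→d1:-→d2:-→d3:-→d4:-→d5:-→d6:-→d7:-→d8:-→d9:-→d10:-→d11:-→d12:H2→d13:-→d14:-→d15:-→d16:-→d17:-→d18:-→d19:-→d20:H1  best=H1
  ? 75.174.208.15  path d0:-→d1:-→d2:-→d3:-→d4:-→d5:-→d6:-→d7:-→d8:-→d9:-→d10:-→d11:-→d12:H2→d13:-→d14:-→d15:-→d16:-→d17:-→d18:-→d19:-→d20:H1  best=H1
  ? 75.174.208.1  path d0:-→d1:-→d2:-→d3:-→d4:-→d5:-→d6:-→d7:-→d8:-→d9:-→d10:-→d11:-→d12:H2→d13:-→d14:-→d15:-→d16:-→d17:-→d18:-→d19:-→d20:H1  best=H1
  ? 75.174.208.3  path d0:-→d1:-→d2:-→d3:-→d4:-→d5:-→d6:-→d7:-→d8:-→d9:-→d10:-→d11:-→d12:H2→d13:-→d14:-→d15:-→d16:-→d17:-→d18:-→d19:-→d20:H1  best=H1
  + 28.74.176.0/20 (H3) depth=20
  del 28.74.176.0/20 (clear depth 20)
  + 45.56.1.0/24 (H1) depth=24
  ? 45.56.1.2  path d0:-→d1:-→d2:-→d3:-→d4:-→d5:-→d6:-→d7:-→d8:-→d9:-→d10:-→d11:-→d12:-→d13:-→d14:-→d15:-→d16:H3→d17:-→d18:-→d19:-→d20:H3→d21:-→d22:-→d23:-→d24:H1  best=H1
  + 45.0.0.0/8 (H1) depth=8
  ? 45.56.0.1  path d0:-→d1:-→d2:-→d3:-→d4:-→d5:-→d6:-→d7:-→d8:H1→d9:-→d10:-→d11:-→d12:-→d13:-→d14:-→d15:-→d16:H3→d17:-→d18:-→d19:-→d20:H3→d21:-→d22:-→d23:-  best=H3
  ? 45.56.0.3  path d0:-→d1:-→d2:-→d3:-→d4:-→d5:-→d6:-→d7:-→d8:H1→d9:-→d10:-→d11:-→d12:-→d13:-→d14:-→d15:-→d16:H3→d17:-→d18:-→d19:-→d20:H3→d21:-→d22:-→d23:-  best=H3
  ? 75.174.208.110  path d0:-→d1:-→d2:-→d3:-→d4:-→d5:-→d6:-→d7:-→d8:-→d9:-→d10:-→d11:-→d12:H2→d13:-→d14:-→d15:-→d16:-→d17:-→d18:-→d19:-→d20:H1  best=H1
  del 75.174.208.0/20 (clear depth 20)
  del 45.0.0.0/8 (clear depth 8)

== LOOKUPS ==
["no-route","H2","H3","H3","no-route","H3","H3","H1","H1","H1","H1","H1","H3","H3","H1"]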